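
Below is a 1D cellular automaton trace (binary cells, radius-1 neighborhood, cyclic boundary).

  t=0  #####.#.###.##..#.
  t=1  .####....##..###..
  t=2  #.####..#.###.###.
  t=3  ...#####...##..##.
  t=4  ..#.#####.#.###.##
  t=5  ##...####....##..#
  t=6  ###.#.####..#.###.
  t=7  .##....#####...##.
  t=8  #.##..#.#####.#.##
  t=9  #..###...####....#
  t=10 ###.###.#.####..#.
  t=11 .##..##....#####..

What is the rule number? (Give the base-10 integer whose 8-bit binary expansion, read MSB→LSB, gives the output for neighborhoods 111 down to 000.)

  [7] ### => #  t=0,i=1
  [6] ##. => #  t=0,i=4
  [5] #.# => .  t=0,i=5
  [4] #.. => #  t=0,i=14
  [3] .## => .  t=0,i=0
  [2] .#. => .  t=0,i=6
  [1] ..# => #  t=0,i=15
  [0] ... => .  t=1,i=6
  bits 11010010 = 210

210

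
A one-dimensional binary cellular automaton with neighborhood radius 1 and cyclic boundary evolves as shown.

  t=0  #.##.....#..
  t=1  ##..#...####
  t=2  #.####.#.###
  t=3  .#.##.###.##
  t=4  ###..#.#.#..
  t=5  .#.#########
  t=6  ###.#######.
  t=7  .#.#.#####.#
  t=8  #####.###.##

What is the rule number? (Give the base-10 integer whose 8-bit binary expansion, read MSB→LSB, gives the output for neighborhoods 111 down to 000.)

  ###|#  b7=1 t=1,i=0
  ##.|.  b6=0 t=0,i=3
  #.#|#  b5=1 t=0,i=1
  #..|#  b4=1 t=0,i=4
  .##|.  b3=0 t=0,i=2
  .#.|#  b2=1 t=0,i=0
  ..#|#  b1=1 t=0,i=8
  ...|.  b0=0 t=0,i=5
  bits 10110110 = 182

182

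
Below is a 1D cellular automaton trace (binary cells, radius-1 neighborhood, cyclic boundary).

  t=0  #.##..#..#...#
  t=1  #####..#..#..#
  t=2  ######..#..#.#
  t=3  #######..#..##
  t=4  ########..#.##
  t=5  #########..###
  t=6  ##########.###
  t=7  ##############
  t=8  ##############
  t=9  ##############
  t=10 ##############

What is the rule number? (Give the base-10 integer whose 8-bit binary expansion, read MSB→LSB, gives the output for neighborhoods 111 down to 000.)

  nb ###: next=#  (t=1,i=0, bit7=1)
  nb ##.: next=#  (t=0,i=0, bit6=1)
  nb #.#: next=#  (t=0,i=1, bit5=1)
  nb #..: next=#  (t=0,i=4, bit4=1)
  nb .##: next=#  (t=0,i=2, bit3=1)
  nb .#.: next=.  (t=0,i=6, bit2=0)
  nb ..#: next=.  (t=0,i=5, bit1=0)
  nb ...: next=.  (t=0,i=11, bit0=0)
  bits 11111000 = 248

248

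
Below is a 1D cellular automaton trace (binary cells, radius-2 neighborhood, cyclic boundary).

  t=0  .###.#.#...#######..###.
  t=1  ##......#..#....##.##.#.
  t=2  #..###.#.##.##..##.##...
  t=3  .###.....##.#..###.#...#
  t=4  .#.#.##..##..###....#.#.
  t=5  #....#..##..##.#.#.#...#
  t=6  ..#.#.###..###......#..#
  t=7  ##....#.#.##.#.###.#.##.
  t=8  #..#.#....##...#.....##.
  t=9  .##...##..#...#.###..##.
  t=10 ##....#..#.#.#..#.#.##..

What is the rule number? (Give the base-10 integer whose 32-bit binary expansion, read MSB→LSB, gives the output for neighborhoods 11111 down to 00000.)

  #####|.  b31=0 t=0,i=13
  ####.|#  b30=1 t=0,i=16
  ###.#|.  b29=0 t=0,i=3
  ###..|#  b28=1 t=0,i=17
  ##.##|.  b27=0 t=1,i=18
  ##.#.|.  b26=0 t=0,i=4
  ##..#|.  b25=0 t=0,i=18
  ##...|.  b24=0 t=1,i=2
  #.###|#  b23=1 t=3,i=1
  #.##.|#  b22=1 t=1,i=0
  #.#.#|.  b21=0 t=0,i=5
  #.#..|.  b20=0 t=0,i=7
  #..##|#  b19=1 t=0,i=0
  #..#.|#  b18=1 t=1,i=10
  #...#|.  b17=0 t=0,i=9
  #....|#  b16=1 t=1,i=3
  .####|.  b15=0 t=0,i=12
  .###.|.  b14=0 t=0,i=2
  .##.#|#  b13=1 t=1,i=17
  .##..|.  b12=0 t=1,i=1
  .#.##|.  b11=0 t=1,i=23
  .#.#.|.  b10=0 t=0,i=6
  .#..#|#  b9=1 t=1,i=9
  .#...|#  b8=1 t=0,i=8
  ..###|#  b7=1 t=0,i=1
  ..##.|#  b6=1 t=1,i=16
  ..#.#|.  b5=0 t=3,i=23
  ..#..|.  b4=0 t=1,i=8
  ...##|.  b3=0 t=0,i=10
  ...#.|#  b2=1 t=1,i=7
  ....#|.  b1=0 t=1,i=6
  .....|#  b0=1 t=1,i=4
  bits 01010000110011010010001111000101 = 1355621317

1355621317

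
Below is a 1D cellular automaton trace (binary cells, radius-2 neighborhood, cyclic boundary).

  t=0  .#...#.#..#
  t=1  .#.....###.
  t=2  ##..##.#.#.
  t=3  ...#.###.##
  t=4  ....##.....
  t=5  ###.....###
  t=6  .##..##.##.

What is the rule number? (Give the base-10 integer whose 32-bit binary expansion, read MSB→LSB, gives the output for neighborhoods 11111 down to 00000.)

1421650579

  [31] ##### => .  t=5,i=0
  [30] ####. => #  t=5,i=1
  [29] ###.# => .  t=3,i=7
  [28] ###.. => #  t=1,i=9
  [27] ##.## => .  t=3,i=8
  [26] ##.#. => #  t=2,i=6
  [25] ##..# => .  t=1,i=10
  [24] ##... => .  t=3,i=0
  [23] #.### => #  t=3,i=5
  [22] #.##. => .  t=2,i=0
  [21] #.#.# => #  t=2,i=7
  [20] #.#.. => #  t=0,i=1
  [19] #..## => #  t=2,i=3
  [18] #..#. => #  t=0,i=9
  [17] #...# => .  t=0,i=3
  [16] #.... => .  t=1,i=3
  [15] .#### => #  t=5,i=9
  [14] .###. => .  t=1,i=8
  [13] .##.# => #  t=2,i=5
  [12] .##.. => .  t=2,i=1
  [11] .#.## => #  t=2,i=10
  [10] .#.#. => .  t=0,i=0
  [9] .#..# => #  t=0,i=8
  [8] .#... => .  t=0,i=2
  [7] ..### => #  t=1,i=7
  [6] ..##. => .  t=2,i=4
  [5] ..#.# => .  t=0,i=5
  [4] ..#.. => #  t=1,i=1
  [3] ...## => .  t=1,i=6
  [2] ...#. => .  t=0,i=4
  [1] ....# => #  t=1,i=5
  [0] ..... => #  t=1,i=4
  bits 01010100101111001010101010010011 = 1421650579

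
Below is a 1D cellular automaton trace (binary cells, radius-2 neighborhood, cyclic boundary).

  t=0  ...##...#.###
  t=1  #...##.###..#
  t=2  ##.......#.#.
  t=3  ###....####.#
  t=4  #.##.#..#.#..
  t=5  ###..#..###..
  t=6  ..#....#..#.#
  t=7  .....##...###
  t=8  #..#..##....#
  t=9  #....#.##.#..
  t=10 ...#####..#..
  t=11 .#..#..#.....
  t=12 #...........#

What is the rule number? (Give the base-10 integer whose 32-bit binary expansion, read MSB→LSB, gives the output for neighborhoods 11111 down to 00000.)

827890726

  #####|.  b31=0 t=10,i=5
  ####.|.  b30=0 t=3,i=1
  ###.#|#  b29=1 t=3,i=10
  ###..|#  b28=1 t=0,i=12
  ##.##|.  b27=0 t=1,i=6
  ##.#.|.  b26=0 t=4,i=4
  ##..#|.  b25=0 t=1,i=10
  ##...|#  b24=1 t=0,i=0
  #.###|.  b23=0 t=0,i=10
  #.##.|#  b22=1 t=2,i=0
  #.#.#|.  b21=0 t=2,i=11
  #.#..|#  b20=1 t=4,i=5
  #..##|#  b19=1 t=1,i=11
  #..#.|.  b18=0 t=4,i=7
  #...#|.  b17=0 t=0,i=1
  #....|.  b16=0 t=2,i=3
  .####|#  b15=1 t=3,i=0
  .###.|.  b14=0 t=0,i=11
  .##.#|.  b13=0 t=1,i=5
  .##..|#  b12=1 t=0,i=4
  .#.##|#  b11=1 t=0,i=9
  .#.#.|#  b10=1 t=2,i=10
  .#..#|.  b9=0 t=4,i=6
  .#...|.  b8=0 t=6,i=3
  ..###|.  b7=0 t=3,i=7
  ..##.|.  b6=0 t=0,i=3
  ..#.#|#  b5=1 t=0,i=8
  ..#..|.  b4=0 t=5,i=5
  ...##|.  b3=0 t=0,i=2
  ...#.|#  b2=1 t=0,i=7
  ....#|#  b1=1 t=2,i=7
  .....|.  b0=0 t=2,i=4
  bits 00110001010110001001110000100110 = 827890726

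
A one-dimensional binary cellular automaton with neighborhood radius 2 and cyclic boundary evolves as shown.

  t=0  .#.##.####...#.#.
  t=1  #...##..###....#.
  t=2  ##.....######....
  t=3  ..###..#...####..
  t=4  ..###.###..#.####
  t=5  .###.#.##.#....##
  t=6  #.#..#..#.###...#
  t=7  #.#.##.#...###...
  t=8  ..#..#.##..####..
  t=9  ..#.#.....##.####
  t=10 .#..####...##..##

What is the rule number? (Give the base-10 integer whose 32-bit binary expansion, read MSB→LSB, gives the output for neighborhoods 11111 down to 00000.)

  #####|.  b31=0 t=2,i=9
  ####.|#  b30=1 t=0,i=8
  ###.#|.  b29=0 t=4,i=4
  ###..|#  b28=1 t=0,i=9
  ##.##|#  b27=1 t=0,i=5
  ##.#.|.  b26=0 t=5,i=4
  ##..#|.  b25=0 t=1,i=6
  ##...|#  b24=1 t=0,i=10
  #.###|.  b23=0 t=0,i=6
  #.##.|.  b22=0 t=0,i=3
  #.#.#|#  b21=1 t=5,i=5
  #.#..|#  b20=1 t=0,i=15
  #..##|#  b19=1 t=1,i=7
  #..#.|#  b18=1 t=0,i=0
  #...#|.  b17=0 t=0,i=11
  #....|#  b16=1 t=1,i=12
  .####|.  b15=0 t=0,i=7
  .###.|#  b14=1 t=1,i=9
  .##.#|#  b13=1 t=0,i=4
  .##..|.  b12=0 t=1,i=5
  .#.##|.  b11=0 t=0,i=2
  .#.#.|.  b10=0 t=0,i=14
  .#..#|.  b9=0 t=0,i=16
  .#...|#  b8=1 t=1,i=1
  ..###|#  b7=1 t=1,i=8
  ..##.|.  b6=0 t=1,i=4
  ..#.#|.  b5=0 t=0,i=1
  ..#..|#  b4=1 t=3,i=7
  ...##|.  b3=0 t=1,i=3
  ...#.|.  b2=0 t=0,i=12
  ....#|.  b1=0 t=1,i=13
  .....|#  b0=1 t=2,i=4
  bits 01011001001111010110000110010001 = 1497194897

1497194897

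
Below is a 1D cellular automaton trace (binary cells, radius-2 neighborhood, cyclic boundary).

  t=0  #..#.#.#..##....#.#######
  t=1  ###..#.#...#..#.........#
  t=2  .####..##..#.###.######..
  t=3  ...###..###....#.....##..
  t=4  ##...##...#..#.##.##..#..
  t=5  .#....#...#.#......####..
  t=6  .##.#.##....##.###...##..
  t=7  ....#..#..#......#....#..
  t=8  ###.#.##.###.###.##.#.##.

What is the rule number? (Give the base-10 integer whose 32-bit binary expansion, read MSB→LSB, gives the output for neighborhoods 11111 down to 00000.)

  nb #####: next=.  (t=0,i=20, bit31=0)
  nb ####.: next=#  (t=0,i=24, bit30=1)
  nb ###.#: next=#  (t=2,i=15, bit29=1)
  nb ###..: next=#  (t=0,i=0, bit28=1)
  nb ##.##: next=.  (t=2,i=16, bit27=0)
  nb ##.#.: next=.  (t=6,i=3, bit26=0)
  nb ##..#: next=#  (t=0,i=1, bit25=1)
  nb ##...: next=.  (t=0,i=12, bit24=0)
  nb #.###: next=.  (t=0,i=18, bit23=0)
  nb #.##.: next=.  (t=4,i=15, bit22=0)
  nb #.#.#: next=#  (t=0,i=5, bit21=1)
  nb #.#..: next=#  (t=0,i=7, bit20=1)
  nb #..##: next=.  (t=0,i=9, bit19=0)
  nb #..#.: next=#  (t=0,i=2, bit18=1)
  nb #...#: next=.  (t=1,i=9, bit17=0)
  nb #....: next=.  (t=0,i=13, bit16=0)
  nb .####: next=.  (t=0,i=19, bit15=0)
  nb .###.: next=.  (t=2,i=14, bit14=0)
  nb .##.#: next=.  (t=4,i=16, bit13=0)
  nb .##..: next=#  (t=0,i=11, bit12=1)
  nb .#.##: next=.  (t=0,i=17, bit11=0)
  nb .#.#.: next=.  (t=0,i=4, bit10=0)
  nb .#..#: next=.  (t=0,i=8, bit9=0)
  nb .#...: next=#  (t=1,i=8, bit8=1)
  nb ..###: next=.  (t=1,i=24, bit7=0)
  nb ..##.: next=.  (t=0,i=10, bit6=0)
  nb ..#.#: next=.  (t=0,i=3, bit5=0)
  nb ..#..: next=#  (t=1,i=11, bit4=1)
  nb ...##: next=.  (t=1,i=23, bit3=0)
  nb ...#.: next=.  (t=0,i=15, bit2=0)
  nb ....#: next=#  (t=0,i=14, bit1=1)
  nb .....: next=#  (t=1,i=17, bit0=1)
  bits 01110010001101000001000100010011 = 1916014867

1916014867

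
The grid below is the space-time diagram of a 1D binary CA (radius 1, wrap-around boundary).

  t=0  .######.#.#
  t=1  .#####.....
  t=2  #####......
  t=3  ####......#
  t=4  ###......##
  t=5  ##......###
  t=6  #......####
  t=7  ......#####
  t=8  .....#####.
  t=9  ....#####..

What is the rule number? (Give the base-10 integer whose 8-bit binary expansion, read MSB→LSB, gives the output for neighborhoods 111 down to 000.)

  nb ###: next=#  (t=0,i=2, bit7=1)
  nb ##.: next=.  (t=0,i=6, bit6=0)
  nb #.#: next=.  (t=0,i=0, bit5=0)
  nb #..: next=.  (t=1,i=6, bit4=0)
  nb .##: next=#  (t=0,i=1, bit3=1)
  nb .#.: next=.  (t=0,i=8, bit2=0)
  nb ..#: next=#  (t=1,i=0, bit1=1)
  nb ...: next=.  (t=1,i=7, bit0=0)
  bits 10001010 = 138

138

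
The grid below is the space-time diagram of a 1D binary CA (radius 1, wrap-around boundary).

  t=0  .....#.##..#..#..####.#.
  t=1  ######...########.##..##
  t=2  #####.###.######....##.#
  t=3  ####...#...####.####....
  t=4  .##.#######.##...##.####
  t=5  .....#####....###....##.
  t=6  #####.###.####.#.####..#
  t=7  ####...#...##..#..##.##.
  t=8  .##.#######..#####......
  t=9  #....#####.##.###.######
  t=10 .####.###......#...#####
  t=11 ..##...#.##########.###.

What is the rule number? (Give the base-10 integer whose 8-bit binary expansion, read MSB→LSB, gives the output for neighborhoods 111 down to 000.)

151

  nb ###: next=#  (t=0,i=18, bit7=1)
  nb ##.: next=.  (t=0,i=8, bit6=0)
  nb #.#: next=.  (t=0,i=6, bit5=0)
  nb #..: next=#  (t=0,i=9, bit4=1)
  nb .##: next=.  (t=0,i=7, bit3=0)
  nb .#.: next=#  (t=0,i=5, bit2=1)
  nb ..#: next=#  (t=0,i=4, bit1=1)
  nb ...: next=#  (t=0,i=0, bit0=1)
  bits 10010111 = 151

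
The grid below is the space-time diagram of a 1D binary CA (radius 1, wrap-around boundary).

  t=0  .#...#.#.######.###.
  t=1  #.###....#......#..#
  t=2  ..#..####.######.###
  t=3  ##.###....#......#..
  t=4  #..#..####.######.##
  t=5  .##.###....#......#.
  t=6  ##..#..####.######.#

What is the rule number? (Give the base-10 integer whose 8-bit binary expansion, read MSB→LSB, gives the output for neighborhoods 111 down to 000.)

  ### -> .   bit 7 = 0  t=0,i=10
  ##. -> .   bit 6 = 0  t=0,i=14
  #.# -> .   bit 5 = 0  t=0,i=6
  #.. -> #   bit 4 = 1  t=0,i=2
  .## -> #   bit 3 = 1  t=0,i=9
  .#. -> .   bit 2 = 0  t=0,i=1
  ..# -> #   bit 1 = 1  t=0,i=0
  ... -> #   bit 0 = 1  t=0,i=3
  bits 00011011 = 27

27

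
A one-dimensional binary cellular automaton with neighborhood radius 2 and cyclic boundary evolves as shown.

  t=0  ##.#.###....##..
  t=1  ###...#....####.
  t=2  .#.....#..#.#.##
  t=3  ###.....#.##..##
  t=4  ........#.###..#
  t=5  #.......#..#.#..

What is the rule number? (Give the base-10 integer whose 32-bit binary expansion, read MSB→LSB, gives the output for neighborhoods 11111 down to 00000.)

777058152

  nb #####: next=.  (t=3,i=0, bit31=0)
  nb ####.: next=.  (t=1,i=13, bit30=0)
  nb ###.#: next=#  (t=1,i=14, bit29=1)
  nb ###..: next=.  (t=0,i=7, bit28=0)
  nb ##.##: next=#  (t=1,i=15, bit27=1)
  nb ##.#.: next=#  (t=0,i=2, bit26=1)
  nb ##..#: next=#  (t=0,i=14, bit25=1)
  nb ##...: next=.  (t=0,i=8, bit24=0)
  nb #.###: next=.  (t=0,i=5, bit23=0)
  nb #.##.: next=#  (t=2,i=14, bit22=1)
  nb #.#.#: next=.  (t=0,i=3, bit21=0)
  nb #.#..: next=#  (t=2,i=1, bit20=1)
  nb #..##: next=.  (t=0,i=15, bit19=0)
  nb #..#.: next=.  (t=2,i=9, bit18=0)
  nb #...#: next=.  (t=1,i=4, bit17=0)
  nb #....: next=.  (t=0,i=9, bit16=0)
  nb .####: next=#  (t=1,i=12, bit15=1)
  nb .###.: next=#  (t=0,i=6, bit14=1)
  nb .##.#: next=#  (t=0,i=1, bit13=1)
  nb .##..: next=#  (t=0,i=13, bit12=1)
  nb .#.##: next=.  (t=0,i=4, bit11=0)
  nb .#.#.: next=#  (t=2,i=11, bit10=1)
  nb .#..#: next=#  (t=2,i=8, bit9=1)
  nb .#...: next=#  (t=1,i=7, bit8=1)
  nb ..###: next=.  (t=1,i=11, bit7=0)
  nb ..##.: next=#  (t=0,i=0, bit6=1)
  nb ..#.#: next=#  (t=2,i=10, bit5=1)
  nb ..#..: next=.  (t=1,i=6, bit4=0)
  nb ...##: next=#  (t=0,i=11, bit3=1)
  nb ...#.: next=.  (t=1,i=5, bit2=0)
  nb ....#: next=.  (t=0,i=10, bit1=0)
  nb .....: next=.  (t=2,i=4, bit0=0)
  bits 00101110010100001111011101101000 = 777058152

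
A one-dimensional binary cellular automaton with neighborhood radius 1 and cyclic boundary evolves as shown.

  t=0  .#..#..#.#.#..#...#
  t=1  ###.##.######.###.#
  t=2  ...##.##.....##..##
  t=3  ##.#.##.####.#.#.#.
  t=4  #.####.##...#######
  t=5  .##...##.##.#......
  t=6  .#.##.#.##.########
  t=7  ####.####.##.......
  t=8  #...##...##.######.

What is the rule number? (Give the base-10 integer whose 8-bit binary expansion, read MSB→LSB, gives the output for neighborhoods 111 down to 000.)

61

  ### -> .   bit 7 = 0  t=1,i=0
  ##. -> .   bit 6 = 0  t=1,i=2
  #.# -> #   bit 5 = 1  t=0,i=0
  #.. -> #   bit 4 = 1  t=0,i=2
  .## -> #   bit 3 = 1  t=1,i=4
  .#. -> #   bit 2 = 1  t=0,i=1
  ..# -> .   bit 1 = 0  t=0,i=3
  ... -> #   bit 0 = 1  t=0,i=16
  bits 00111101 = 61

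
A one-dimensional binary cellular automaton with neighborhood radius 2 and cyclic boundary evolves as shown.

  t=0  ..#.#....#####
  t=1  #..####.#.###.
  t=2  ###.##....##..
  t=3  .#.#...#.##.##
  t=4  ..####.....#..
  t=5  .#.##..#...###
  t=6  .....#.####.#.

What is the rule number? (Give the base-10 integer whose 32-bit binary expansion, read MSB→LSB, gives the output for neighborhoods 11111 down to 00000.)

3399206744

  nb #####: next=#  (t=0,i=11, bit31=1)
  nb ####.: next=#  (t=0,i=12, bit30=1)
  nb ###.#: next=.  (t=1,i=6, bit29=0)
  nb ###..: next=.  (t=0,i=13, bit28=0)
  nb ##.##: next=#  (t=2,i=3, bit27=1)
  nb ##.#.: next=.  (t=1,i=7, bit26=0)
  nb ##..#: next=#  (t=0,i=0, bit25=1)
  nb ##...: next=.  (t=2,i=6, bit24=0)
  nb #.###: next=#  (t=1,i=10, bit23=1)
  nb #.##.: next=.  (t=2,i=4, bit22=0)
  nb #.#.#: next=.  (t=1,i=8, bit21=0)
  nb #.#..: next=#  (t=0,i=4, bit20=1)
  nb #..##: next=#  (t=1,i=2, bit19=1)
  nb #..#.: next=.  (t=0,i=1, bit18=0)
  nb #...#: next=#  (t=3,i=5, bit17=1)
  nb #....: next=#  (t=0,i=6, bit16=1)
  nb .####: next=#  (t=0,i=10, bit15=1)
  nb .###.: next=#  (t=1,i=11, bit14=1)
  nb .##.#: next=.  (t=3,i=10, bit13=0)
  nb .##..: next=.  (t=2,i=5, bit12=0)
  nb .#.##: next=.  (t=1,i=9, bit11=0)
  nb .#.#.: next=#  (t=0,i=3, bit10=1)
  nb .#..#: next=#  (t=1,i=1, bit9=1)
  nb .#...: next=#  (t=0,i=5, bit8=1)
  nb ..###: next=.  (t=0,i=9, bit7=0)
  nb ..##.: next=#  (t=2,i=10, bit6=1)
  nb ..#.#: next=.  (t=0,i=2, bit5=0)
  nb ..#..: next=#  (t=4,i=11, bit4=1)
  nb ...##: next=#  (t=0,i=8, bit3=1)
  nb ...#.: next=.  (t=3,i=6, bit2=0)
  nb ....#: next=.  (t=0,i=7, bit1=0)
  nb .....: next=.  (t=4,i=8, bit0=0)
  bits 11001010100110111100011101011000 = 3399206744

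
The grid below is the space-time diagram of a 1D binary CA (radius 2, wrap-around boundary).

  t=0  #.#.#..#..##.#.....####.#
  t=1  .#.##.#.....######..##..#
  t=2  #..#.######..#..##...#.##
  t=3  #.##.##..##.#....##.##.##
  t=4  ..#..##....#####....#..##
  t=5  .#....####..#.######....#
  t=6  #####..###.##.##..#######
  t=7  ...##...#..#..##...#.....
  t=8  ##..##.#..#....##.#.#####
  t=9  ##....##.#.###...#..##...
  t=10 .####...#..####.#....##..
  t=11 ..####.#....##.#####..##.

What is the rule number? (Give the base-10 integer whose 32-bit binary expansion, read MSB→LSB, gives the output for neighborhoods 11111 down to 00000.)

  #####|.  b31=0 t=1,i=14
  ####.|#  b30=1 t=0,i=21
  ###.#|.  b29=0 t=0,i=22
  ###..|#  b28=1 t=1,i=17
  ##.##|.  b27=0 t=0,i=23
  ##.#.|#  b26=1 t=0,i=1
  ##..#|.  b25=0 t=1,i=18
  ##...|#  b24=1 t=2,i=18
  #.###|#  b23=1 t=2,i=5
  #.##.|#  b22=1 t=0,i=24
  #.#.#|.  b21=0 t=0,i=2
  #.#..|#  b20=1 t=0,i=4
  #..##|.  b19=0 t=0,i=9
  #..#.|#  b18=1 t=0,i=6
  #...#|.  b17=0 t=2,i=19
  #....|#  b16=1 t=0,i=15
  .####|#  b15=1 t=0,i=20
  .###.|#  b14=1 t=2,i=24
  .##.#|.  b13=0 t=0,i=0
  .##..|#  b12=1 t=1,i=21
  .#.##|.  b11=0 t=1,i=2
  .#.#.|#  b10=1 t=0,i=3
  .#..#|.  b9=0 t=0,i=5
  .#...|#  b8=1 t=0,i=14
  ..###|.  b7=0 t=0,i=19
  ..##.|.  b6=0 t=0,i=10
  ..#.#|#  b5=1 t=1,i=24
  ..#..|.  b4=0 t=0,i=7
  ...##|.  b3=0 t=0,i=18
  ...#.|#  b2=1 t=2,i=20
  ....#|#  b1=1 t=0,i=17
  .....|#  b0=1 t=0,i=16
  bits 01010101110101011101010100100111 = 1440077095

1440077095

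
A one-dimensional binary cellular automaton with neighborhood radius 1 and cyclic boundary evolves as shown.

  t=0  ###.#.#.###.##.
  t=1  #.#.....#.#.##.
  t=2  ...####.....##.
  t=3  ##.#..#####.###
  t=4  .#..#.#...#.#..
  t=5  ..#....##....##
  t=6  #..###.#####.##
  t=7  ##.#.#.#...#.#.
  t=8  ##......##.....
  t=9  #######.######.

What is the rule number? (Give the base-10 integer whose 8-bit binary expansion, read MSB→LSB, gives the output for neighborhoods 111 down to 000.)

  nb ###: next=.  (t=0,i=1, bit7=0)
  nb ##.: next=#  (t=0,i=2, bit6=1)
  nb #.#: next=.  (t=0,i=3, bit5=0)
  nb #..: next=#  (t=1,i=3, bit4=1)
  nb .##: next=#  (t=0,i=0, bit3=1)
  nb .#.: next=.  (t=0,i=4, bit2=0)
  nb ..#: next=.  (t=1,i=7, bit1=0)
  nb ...: next=#  (t=1,i=4, bit0=1)
  bits 01011001 = 89

89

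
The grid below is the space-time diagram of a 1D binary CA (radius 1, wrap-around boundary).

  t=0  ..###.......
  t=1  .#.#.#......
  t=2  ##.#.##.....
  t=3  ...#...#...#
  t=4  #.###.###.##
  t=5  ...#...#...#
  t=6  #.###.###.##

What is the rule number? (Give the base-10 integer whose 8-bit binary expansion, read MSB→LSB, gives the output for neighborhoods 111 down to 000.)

  [7] ### => #  t=0,i=3
  [6] ##. => .  t=0,i=4
  [5] #.# => .  t=1,i=2
  [4] #.. => #  t=0,i=5
  [3] .## => .  t=0,i=2
  [2] .#. => #  t=1,i=1
  [1] ..# => #  t=0,i=1
  [0] ... => .  t=0,i=0
  bits 10010110 = 150

150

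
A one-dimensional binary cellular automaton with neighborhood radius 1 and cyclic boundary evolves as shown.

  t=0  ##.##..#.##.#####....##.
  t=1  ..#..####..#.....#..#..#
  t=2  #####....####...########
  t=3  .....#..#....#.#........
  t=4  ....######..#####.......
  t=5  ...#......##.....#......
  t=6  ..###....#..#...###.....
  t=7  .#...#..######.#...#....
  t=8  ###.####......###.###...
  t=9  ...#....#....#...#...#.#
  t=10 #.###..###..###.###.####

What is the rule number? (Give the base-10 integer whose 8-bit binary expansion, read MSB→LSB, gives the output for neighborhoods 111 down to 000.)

54

  [7] ### => .  t=0,i=13
  [6] ##. => .  t=0,i=1
  [5] #.# => #  t=0,i=2
  [4] #.. => #  t=0,i=5
  [3] .## => .  t=0,i=0
  [2] .#. => #  t=0,i=7
  [1] ..# => #  t=0,i=6
  [0] ... => .  t=0,i=18
  bits 00110110 = 54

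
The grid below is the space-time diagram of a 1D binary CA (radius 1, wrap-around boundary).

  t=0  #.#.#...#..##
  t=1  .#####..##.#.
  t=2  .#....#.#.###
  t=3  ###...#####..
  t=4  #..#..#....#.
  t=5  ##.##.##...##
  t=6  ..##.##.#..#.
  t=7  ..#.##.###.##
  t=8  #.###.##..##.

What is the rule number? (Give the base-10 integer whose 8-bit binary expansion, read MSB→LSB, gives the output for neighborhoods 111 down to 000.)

  ### -> .   bit 7 = 0  t=0,i=12
  ##. -> .   bit 6 = 0  t=0,i=0
  #.# -> #   bit 5 = 1  t=0,i=1
  #.. -> #   bit 4 = 1  t=0,i=5
  .## -> #   bit 3 = 1  t=0,i=11
  .#. -> #   bit 2 = 1  t=0,i=2
  ..# -> .   bit 1 = 0  t=0,i=7
  ... -> .   bit 0 = 0  t=0,i=6
  bits 00111100 = 60

60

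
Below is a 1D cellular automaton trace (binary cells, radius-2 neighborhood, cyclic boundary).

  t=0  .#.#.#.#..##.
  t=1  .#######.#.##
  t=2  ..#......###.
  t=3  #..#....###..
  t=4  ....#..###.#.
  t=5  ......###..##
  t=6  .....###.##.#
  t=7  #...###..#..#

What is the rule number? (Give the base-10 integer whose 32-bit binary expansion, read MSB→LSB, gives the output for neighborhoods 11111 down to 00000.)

  nb #####: next=.  (t=1,i=3, bit31=0)
  nb ####.: next=.  (t=1,i=6, bit30=0)
  nb ###.#: next=.  (t=1,i=7, bit29=0)
  nb ###..: next=.  (t=2,i=11, bit28=0)
  nb ##.##: next=.  (t=1,i=0, bit27=0)
  nb ##.#.: next=.  (t=1,i=8, bit26=0)
  nb ##..#: next=#  (t=0,i=12, bit25=1)
  nb ##...: next=.  (t=2,i=12, bit24=0)
  nb #.###: next=.  (t=1,i=1, bit23=0)
  nb #.##.: next=#  (t=1,i=11, bit22=1)
  nb #.#.#: next=#  (t=0,i=3, bit21=1)
  nb #.#..: next=#  (t=0,i=7, bit20=1)
  nb #..##: next=#  (t=0,i=9, bit19=1)
  nb #..#.: next=.  (t=0,i=0, bit18=0)
  nb #...#: next=#  (t=2,i=0, bit17=1)
  nb #....: next=.  (t=2,i=4, bit16=0)
  nb .####: next=#  (t=1,i=2, bit15=1)
  nb .###.: next=#  (t=2,i=10, bit14=1)
  nb .##.#: next=.  (t=1,i=12, bit13=0)
  nb .##..: next=#  (t=0,i=11, bit12=1)
  nb .#.##: next=#  (t=1,i=10, bit11=1)
  nb .#.#.: next=#  (t=0,i=2, bit10=1)
  nb .#..#: next=.  (t=0,i=8, bit9=0)
  nb .#...: next=#  (t=2,i=3, bit8=1)
  nb ..###: next=#  (t=2,i=9, bit7=1)
  nb ..##.: next=.  (t=0,i=10, bit6=0)
  nb ..#.#: next=#  (t=0,i=1, bit5=1)
  nb ..#..: next=.  (t=2,i=2, bit4=0)
  nb ...##: next=#  (t=2,i=8, bit3=1)
  nb ...#.: next=.  (t=2,i=1, bit2=0)
  nb ....#: next=.  (t=2,i=7, bit1=0)
  nb .....: next=.  (t=2,i=5, bit0=0)
  bits 00000010011110101101110110101000 = 41606568

41606568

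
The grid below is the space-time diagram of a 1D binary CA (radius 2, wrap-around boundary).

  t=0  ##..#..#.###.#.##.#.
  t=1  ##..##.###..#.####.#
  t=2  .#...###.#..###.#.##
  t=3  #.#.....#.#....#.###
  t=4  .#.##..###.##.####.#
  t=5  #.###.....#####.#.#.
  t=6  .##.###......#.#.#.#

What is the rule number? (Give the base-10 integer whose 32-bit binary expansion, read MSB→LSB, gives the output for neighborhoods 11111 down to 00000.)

  nb #####: next=.  (t=5,i=12, bit31=0)
  nb ####.: next=#  (t=1,i=16, bit30=1)
  nb ###.#: next=.  (t=0,i=11, bit29=0)
  nb ###..: next=#  (t=1,i=1, bit28=1)
  nb ##.##: next=#  (t=1,i=6, bit27=1)
  nb ##.#.: next=#  (t=0,i=12, bit26=1)
  nb ##..#: next=.  (t=0,i=2, bit25=0)
  nb ##...: next=#  (t=5,i=5, bit24=1)
  nb #.###: next=#  (t=0,i=9, bit23=1)
  nb #.##.: next=#  (t=0,i=0, bit22=1)
  nb #.#.#: next=.  (t=0,i=13, bit21=0)
  nb #.#..: next=.  (t=2,i=1, bit20=0)
  nb #..##: next=.  (t=1,i=3, bit19=0)
  nb #..#.: next=.  (t=0,i=3, bit18=0)
  nb #...#: next=.  (t=2,i=3, bit17=0)
  nb #....: next=#  (t=3,i=4, bit16=1)
  nb .####: next=.  (t=1,i=15, bit15=0)
  nb .###.: next=.  (t=0,i=10, bit14=0)
  nb .##.#: next=#  (t=0,i=16, bit13=1)
  nb .##..: next=#  (t=0,i=1, bit12=1)
  nb .#.##: next=#  (t=0,i=8, bit11=1)
  nb .#.#.: next=#  (t=3,i=9, bit10=1)
  nb .#..#: next=#  (t=0,i=5, bit9=1)
  nb .#...: next=#  (t=2,i=2, bit8=1)
  nb ..###: next=.  (t=2,i=5, bit7=0)
  nb ..##.: next=.  (t=1,i=4, bit6=0)
  nb ..#.#: next=#  (t=0,i=7, bit5=1)
  nb ..#..: next=#  (t=0,i=4, bit4=1)
  nb ...##: next=.  (t=2,i=4, bit3=0)
  nb ...#.: next=#  (t=3,i=7, bit2=1)
  nb ....#: next=.  (t=3,i=6, bit1=0)
  nb .....: next=.  (t=3,i=5, bit0=0)
  bits 01011101110000010011111100110100 = 1572945716

1572945716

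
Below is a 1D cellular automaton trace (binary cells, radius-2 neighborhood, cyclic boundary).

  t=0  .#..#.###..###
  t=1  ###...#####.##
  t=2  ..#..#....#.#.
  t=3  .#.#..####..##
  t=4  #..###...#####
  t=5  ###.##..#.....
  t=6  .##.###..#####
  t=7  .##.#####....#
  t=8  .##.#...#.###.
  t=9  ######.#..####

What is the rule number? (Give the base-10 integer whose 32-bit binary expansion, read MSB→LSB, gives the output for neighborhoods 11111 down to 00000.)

920220495

  #####|.  b31=0 t=1,i=0
  ####.|.  b30=0 t=1,i=1
  ###.#|#  b29=1 t=0,i=13
  ###..|#  b28=1 t=0,i=8
  ##.##|.  b27=0 t=1,i=11
  ##.#.|#  b26=1 t=0,i=0
  ##..#|#  b25=1 t=0,i=9
  ##...|.  b24=0 t=1,i=3
  #.###|#  b23=1 t=0,i=6
  #.##.|#  b22=1 t=5,i=4
  #.#.#|.  b21=0 t=3,i=1
  #.#..|#  b20=1 t=0,i=1
  #..##|#  b19=1 t=0,i=10
  #..#.|.  b18=0 t=0,i=3
  #...#|.  b17=0 t=1,i=4
  #....|#  b16=1 t=2,i=7
  .####|.  b15=0 t=1,i=7
  .###.|#  b14=1 t=0,i=7
  .##.#|#  b13=1 t=3,i=13
  .##..|#  b12=1 t=5,i=5
  .#.##|.  b11=0 t=0,i=5
  .#.#.|.  b10=0 t=2,i=11
  .#..#|#  b9=1 t=0,i=2
  .#...|#  b8=1 t=2,i=6
  ..###|.  b7=0 t=0,i=11
  ..##.|#  b6=1 t=3,i=12
  ..#.#|.  b5=0 t=0,i=4
  ..#..|.  b4=0 t=2,i=2
  ...##|#  b3=1 t=1,i=5
  ...#.|#  b2=1 t=2,i=1
  ....#|#  b1=1 t=2,i=8
  .....|#  b0=1 t=5,i=11
  bits 00110110110110010111001101001111 = 920220495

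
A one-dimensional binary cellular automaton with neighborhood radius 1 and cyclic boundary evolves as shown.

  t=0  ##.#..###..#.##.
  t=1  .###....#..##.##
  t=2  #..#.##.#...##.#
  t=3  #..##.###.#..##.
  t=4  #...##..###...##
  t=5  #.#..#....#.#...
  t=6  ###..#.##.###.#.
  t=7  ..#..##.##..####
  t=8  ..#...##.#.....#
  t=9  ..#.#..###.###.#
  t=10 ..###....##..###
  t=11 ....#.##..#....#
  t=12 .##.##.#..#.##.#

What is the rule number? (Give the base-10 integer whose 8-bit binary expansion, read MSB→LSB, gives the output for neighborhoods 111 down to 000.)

101

  ###|.  b7=0 t=0,i=7
  ##.|#  b6=1 t=0,i=1
  #.#|#  b5=1 t=0,i=2
  #..|.  b4=0 t=0,i=4
  .##|.  b3=0 t=0,i=0
  .#.|#  b2=1 t=0,i=3
  ..#|.  b1=0 t=0,i=5
  ...|#  b0=1 t=1,i=5
  bits 01100101 = 101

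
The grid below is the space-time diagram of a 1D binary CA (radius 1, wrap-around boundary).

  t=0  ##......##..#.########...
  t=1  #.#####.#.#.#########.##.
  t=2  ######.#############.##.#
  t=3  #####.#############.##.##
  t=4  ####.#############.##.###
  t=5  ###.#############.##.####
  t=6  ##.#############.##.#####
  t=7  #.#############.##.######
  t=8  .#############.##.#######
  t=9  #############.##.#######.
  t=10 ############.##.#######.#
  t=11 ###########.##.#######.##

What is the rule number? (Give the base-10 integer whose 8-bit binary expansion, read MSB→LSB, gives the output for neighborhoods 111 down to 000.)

  [7] ### => #  t=0,i=15
  [6] ##. => .  t=0,i=1
  [5] #.# => #  t=0,i=13
  [4] #.. => #  t=0,i=2
  [3] .## => #  t=0,i=0
  [2] .#. => #  t=0,i=12
  [1] ..# => .  t=0,i=7
  [0] ... => #  t=0,i=3
  bits 10111101 = 189

189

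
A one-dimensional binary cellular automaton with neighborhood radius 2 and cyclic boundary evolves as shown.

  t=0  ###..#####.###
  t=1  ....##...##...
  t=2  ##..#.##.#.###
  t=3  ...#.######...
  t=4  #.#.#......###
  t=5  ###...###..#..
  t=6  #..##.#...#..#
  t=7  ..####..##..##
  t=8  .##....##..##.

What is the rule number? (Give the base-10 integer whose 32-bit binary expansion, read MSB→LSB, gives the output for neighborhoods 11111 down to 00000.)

  [31] ##### => .  t=0,i=0
  [30] ####. => .  t=0,i=1
  [29] ###.# => #  t=0,i=9
  [28] ###.. => .  t=0,i=2
  [27] ##.## => #  t=0,i=10
  [26] ##.#. => #  t=2,i=8
  [25] ##..# => .  t=0,i=3
  [24] ##... => #  t=1,i=6
  [23] #.### => .  t=0,i=11
  [22] #.##. => #  t=2,i=6
  [21] #.#.# => #  t=2,i=9
  [20] #.#.. => .  t=4,i=4
  [19] #..## => #  t=0,i=4
  [18] #..#. => #  t=2,i=3
  [17] #...# => #  t=1,i=7
  [16] #.... => #  t=1,i=12
  [15] .#### => .  t=0,i=6
  [14] .###. => .  t=5,i=1
  [13] .##.# => #  t=2,i=7
  [12] .##.. => .  t=1,i=5
  [11] .#.## => #  t=2,i=5
  [10] .#.#. => .  t=4,i=3
  [9] .#..# => .  t=5,i=12
  [8] .#... => .  t=4,i=5
  [7] ..### => #  t=0,i=5
  [6] ..##. => #  t=1,i=4
  [5] ..#.# => .  t=2,i=4
  [4] ..#.. => .  t=5,i=11
  [3] ...## => .  t=1,i=3
  [2] ...#. => #  t=3,i=2
  [1] ....# => .  t=1,i=2
  [0] ..... => #  t=1,i=0
  bits 00101101011011110010100011000101 = 762259653

762259653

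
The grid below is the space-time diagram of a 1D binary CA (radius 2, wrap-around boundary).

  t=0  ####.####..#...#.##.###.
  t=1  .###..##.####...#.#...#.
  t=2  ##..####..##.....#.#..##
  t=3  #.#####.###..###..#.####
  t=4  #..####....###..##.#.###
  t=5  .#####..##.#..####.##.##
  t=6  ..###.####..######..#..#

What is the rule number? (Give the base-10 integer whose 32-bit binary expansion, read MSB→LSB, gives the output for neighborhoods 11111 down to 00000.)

  [31] ##### => #  t=3,i=4
  [30] ####. => #  t=0,i=2
  [29] ###.# => #  t=0,i=3
  [28] ###.. => .  t=0,i=8
  [27] ##.## => .  t=0,i=4
  [26] ##.#. => .  t=4,i=18
  [25] ##..# => #  t=0,i=9
  [24] ##... => .  t=1,i=13
  [23] #.### => .  t=0,i=0
  [22] #.##. => .  t=0,i=17
  [21] #.#.# => #  t=4,i=19
  [20] #.#.. => .  t=1,i=18
  [19] #..## => #  t=1,i=0
  [18] #..#. => #  t=0,i=10
  [17] #...# => .  t=0,i=13
  [16] #.... => #  t=2,i=13
  [15] .#### => #  t=0,i=1
  [14] .###. => .  t=0,i=21
  [13] .##.# => #  t=0,i=18
  [12] .##.. => .  t=2,i=11
  [11] .#.## => #  t=0,i=16
  [10] .#.#. => #  t=1,i=17
  [9] .#..# => #  t=1,i=23
  [8] .#... => #  t=0,i=12
  [7] ..### => #  t=1,i=1
  [6] ..##. => #  t=1,i=6
  [5] ..#.# => .  t=0,i=15
  [4] ..#.. => #  t=0,i=11
  [3] ...## => .  t=4,i=10
  [2] ...#. => .  t=0,i=14
  [1] ....# => #  t=2,i=15
  [0] ..... => #  t=2,i=14
  bits 11100010001011011010111111010011 = 3794644947

3794644947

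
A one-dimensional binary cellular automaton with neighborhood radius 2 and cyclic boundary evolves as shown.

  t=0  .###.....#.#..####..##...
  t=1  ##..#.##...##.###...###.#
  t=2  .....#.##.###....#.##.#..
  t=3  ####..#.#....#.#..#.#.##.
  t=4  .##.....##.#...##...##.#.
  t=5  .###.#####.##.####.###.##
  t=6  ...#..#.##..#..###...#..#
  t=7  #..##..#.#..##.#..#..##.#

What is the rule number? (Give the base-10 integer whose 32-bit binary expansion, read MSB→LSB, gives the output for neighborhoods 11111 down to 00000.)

  #####|.  b31=0 t=5,i=7
  ####.|#  b30=1 t=0,i=16
  ###.#|#  b29=1 t=1,i=22
  ###..|.  b28=0 t=0,i=3
  ##.##|.  b27=0 t=1,i=13
  ##.#.|.  b26=0 t=2,i=21
  ##..#|.  b25=0 t=0,i=18
  ##...|#  b24=1 t=0,i=4
  #.###|.  b23=0 t=1,i=14
  #.##.|.  b22=0 t=1,i=6
  #.#.#|#  b21=1 t=3,i=20
  #.#..|#  b20=1 t=0,i=11
  #..##|.  b19=0 t=0,i=13
  #..#.|.  b18=0 t=1,i=3
  #...#|.  b17=0 t=1,i=9
  #....|.  b16=0 t=0,i=5
  .####|#  b15=1 t=0,i=15
  .###.|.  b14=0 t=0,i=2
  .##.#|#  b13=1 t=1,i=12
  .##..|#  b12=1 t=0,i=21
  .#.##|#  b11=1 t=1,i=5
  .#.#.|.  b10=0 t=0,i=10
  .#..#|#  b9=1 t=0,i=12
  .#...|#  b8=1 t=2,i=23
  ..###|#  b7=1 t=0,i=1
  ..##.|#  b6=1 t=0,i=20
  ..#.#|.  b5=0 t=0,i=9
  ..#..|#  b4=1 t=6,i=3
  ...##|#  b3=1 t=0,i=0
  ...#.|.  b2=0 t=0,i=8
  ....#|#  b1=1 t=0,i=7
  .....|#  b0=1 t=0,i=6
  bits 01100001001100001011101111011011 = 1630583771

1630583771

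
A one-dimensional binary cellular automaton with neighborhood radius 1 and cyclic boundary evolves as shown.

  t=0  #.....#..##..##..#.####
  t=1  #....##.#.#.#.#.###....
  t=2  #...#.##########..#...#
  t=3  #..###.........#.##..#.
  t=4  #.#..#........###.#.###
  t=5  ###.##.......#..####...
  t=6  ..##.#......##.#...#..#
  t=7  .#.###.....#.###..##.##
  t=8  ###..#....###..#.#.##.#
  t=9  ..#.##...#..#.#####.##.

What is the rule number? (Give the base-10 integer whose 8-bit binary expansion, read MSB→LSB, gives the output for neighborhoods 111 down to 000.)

102

  nb ###: next=.  (t=0,i=20, bit7=0)
  nb ##.: next=#  (t=0,i=0, bit6=1)
  nb #.#: next=#  (t=0,i=18, bit5=1)
  nb #..: next=.  (t=0,i=1, bit4=0)
  nb .##: next=.  (t=0,i=9, bit3=0)
  nb .#.: next=#  (t=0,i=6, bit2=1)
  nb ..#: next=#  (t=0,i=5, bit1=1)
  nb ...: next=.  (t=0,i=2, bit0=0)
  bits 01100110 = 102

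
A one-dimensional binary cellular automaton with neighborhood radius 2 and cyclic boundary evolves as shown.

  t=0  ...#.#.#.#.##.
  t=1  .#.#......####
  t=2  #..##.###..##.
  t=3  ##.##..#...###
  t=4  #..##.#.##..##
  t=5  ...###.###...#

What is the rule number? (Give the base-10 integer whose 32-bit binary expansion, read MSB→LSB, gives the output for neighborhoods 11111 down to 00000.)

3310812003

  ##### -> #   bit 31 = 1  t=3,i=13
  ####. -> #   bit 30 = 1  t=1,i=12
  ###.# -> .   bit 29 = 0  t=1,i=13
  ###.. -> .   bit 28 = 0  t=2,i=8
  ##.## -> .   bit 27 = 0  t=2,i=5
  ##.#. -> #   bit 26 = 1  t=1,i=0
  ##..# -> .   bit 25 = 0  t=2,i=9
  ##... -> #   bit 24 = 1  t=0,i=13
  #.### -> .   bit 23 = 0  t=2,i=6
  #.##. -> #   bit 22 = 1  t=0,i=11
  #.#.# -> .   bit 21 = 0  t=0,i=5
  #.#.. -> #   bit 20 = 1  t=1,i=3
  #..## -> .   bit 19 = 0  t=2,i=2
  #..#. -> #   bit 18 = 1  t=3,i=6
  #...# -> #   bit 17 = 1  t=3,i=9
  #.... -> .   bit 16 = 0  t=0,i=0
  .#### -> #   bit 15 = 1  t=1,i=11
  .###. -> #   bit 14 = 1  t=2,i=7
  .##.# -> #   bit 13 = 1  t=2,i=4
  .##.. -> #   bit 12 = 1  t=0,i=12
  .#.## -> #   bit 11 = 1  t=0,i=10
  .#.#. -> .   bit 10 = 0  t=0,i=4
  .#..# -> #   bit 9 = 1  t=2,i=1
  .#... -> #   bit 8 = 1  t=1,i=4
  ..### -> .   bit 7 = 0  t=1,i=10
  ..##. -> #   bit 6 = 1  t=2,i=3
  ..#.# -> #   bit 5 = 1  t=0,i=3
  ..#.. -> .   bit 4 = 0  t=3,i=7
  ...## -> .   bit 3 = 0  t=1,i=9
  ...#. -> .   bit 2 = 0  t=0,i=2
  ....# -> #   bit 1 = 1  t=0,i=1
  ..... -> #   bit 0 = 1  t=1,i=6
  bits 11000101010101101111101101100011 = 3310812003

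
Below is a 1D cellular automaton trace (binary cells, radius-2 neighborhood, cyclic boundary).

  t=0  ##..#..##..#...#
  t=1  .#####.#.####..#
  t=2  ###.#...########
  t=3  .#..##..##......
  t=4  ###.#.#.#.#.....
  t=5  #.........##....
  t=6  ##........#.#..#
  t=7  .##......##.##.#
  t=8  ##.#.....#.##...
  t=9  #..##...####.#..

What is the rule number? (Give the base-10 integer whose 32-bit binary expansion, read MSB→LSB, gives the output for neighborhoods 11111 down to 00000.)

1540656116

  #####|.  b31=0 t=1,i=3
  ####.|#  b30=1 t=1,i=4
  ###.#|.  b29=0 t=1,i=5
  ###..|#  b28=1 t=0,i=1
  ##.##|#  b27=1 t=7,i=11
  ##.#.|.  b26=0 t=1,i=6
  ##..#|#  b25=1 t=0,i=2
  ##...|#  b24=1 t=3,i=10
  #.###|#  b23=1 t=1,i=1
  #.##.|#  b22=1 t=7,i=1
  #.#.#|.  b21=0 t=1,i=7
  #.#..|#  b20=1 t=2,i=4
  #..##|.  b19=0 t=0,i=6
  #..#.|#  b18=1 t=0,i=3
  #...#|.  b17=0 t=0,i=13
  #....|.  b16=0 t=3,i=11
  .####|#  b15=1 t=1,i=2
  .###.|.  b14=0 t=0,i=0
  .##.#|.  b13=0 t=7,i=10
  .##..|.  b12=0 t=0,i=8
  .#.##|#  b11=1 t=1,i=0
  .#.#.|.  b10=0 t=4,i=5
  .#..#|#  b9=1 t=0,i=5
  .#...|#  b8=1 t=0,i=12
  ..###|#  b7=1 t=0,i=15
  ..##.|#  b6=1 t=0,i=7
  ..#.#|#  b5=1 t=1,i=15
  ..#..|#  b4=1 t=0,i=4
  ...##|.  b3=0 t=0,i=14
  ...#.|#  b2=1 t=3,i=0
  ....#|.  b1=0 t=3,i=15
  .....|.  b0=0 t=3,i=12
  bits 01011011110101001000101111110100 = 1540656116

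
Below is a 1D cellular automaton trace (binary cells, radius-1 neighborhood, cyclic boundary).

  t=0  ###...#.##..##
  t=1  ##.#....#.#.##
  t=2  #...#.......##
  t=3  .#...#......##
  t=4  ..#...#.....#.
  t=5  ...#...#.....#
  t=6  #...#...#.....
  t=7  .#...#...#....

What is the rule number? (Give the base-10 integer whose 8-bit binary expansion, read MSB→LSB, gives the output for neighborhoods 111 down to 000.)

152

  nb ###: next=#  (t=0,i=0, bit7=1)
  nb ##.: next=.  (t=0,i=2, bit6=0)
  nb #.#: next=.  (t=0,i=7, bit5=0)
  nb #..: next=#  (t=0,i=3, bit4=1)
  nb .##: next=#  (t=0,i=8, bit3=1)
  nb .#.: next=.  (t=0,i=6, bit2=0)
  nb ..#: next=.  (t=0,i=5, bit1=0)
  nb ...: next=.  (t=0,i=4, bit0=0)
  bits 10011000 = 152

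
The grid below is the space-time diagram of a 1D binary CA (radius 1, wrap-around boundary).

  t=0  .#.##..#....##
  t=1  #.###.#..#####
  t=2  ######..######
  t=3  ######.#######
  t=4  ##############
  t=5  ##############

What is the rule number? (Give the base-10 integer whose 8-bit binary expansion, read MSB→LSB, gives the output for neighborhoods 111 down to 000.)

  ### -> #   bit 7 = 1  t=1,i=3
  ##. -> #   bit 6 = 1  t=0,i=4
  #.# -> #   bit 5 = 1  t=0,i=0
  #.. -> .   bit 4 = 0  t=0,i=5
  .## -> #   bit 3 = 1  t=0,i=3
  .#. -> .   bit 2 = 0  t=0,i=1
  ..# -> #   bit 1 = 1  t=0,i=6
  ... -> #   bit 0 = 1  t=0,i=9
  bits 11101011 = 235

235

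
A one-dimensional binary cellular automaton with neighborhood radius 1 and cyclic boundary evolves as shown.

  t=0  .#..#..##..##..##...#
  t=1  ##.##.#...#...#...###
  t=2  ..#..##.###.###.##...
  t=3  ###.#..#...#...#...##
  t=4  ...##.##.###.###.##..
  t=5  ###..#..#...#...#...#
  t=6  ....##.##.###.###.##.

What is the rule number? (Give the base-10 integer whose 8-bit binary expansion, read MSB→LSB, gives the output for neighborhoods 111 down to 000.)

39

  ### -> .   bit 7 = 0  t=1,i=0
  ##. -> .   bit 6 = 0  t=0,i=8
  #.# -> #   bit 5 = 1  t=0,i=0
  #.. -> .   bit 4 = 0  t=0,i=2
  .## -> .   bit 3 = 0  t=0,i=7
  .#. -> #   bit 2 = 1  t=0,i=1
  ..# -> #   bit 1 = 1  t=0,i=3
  ... -> #   bit 0 = 1  t=0,i=18
  bits 00100111 = 39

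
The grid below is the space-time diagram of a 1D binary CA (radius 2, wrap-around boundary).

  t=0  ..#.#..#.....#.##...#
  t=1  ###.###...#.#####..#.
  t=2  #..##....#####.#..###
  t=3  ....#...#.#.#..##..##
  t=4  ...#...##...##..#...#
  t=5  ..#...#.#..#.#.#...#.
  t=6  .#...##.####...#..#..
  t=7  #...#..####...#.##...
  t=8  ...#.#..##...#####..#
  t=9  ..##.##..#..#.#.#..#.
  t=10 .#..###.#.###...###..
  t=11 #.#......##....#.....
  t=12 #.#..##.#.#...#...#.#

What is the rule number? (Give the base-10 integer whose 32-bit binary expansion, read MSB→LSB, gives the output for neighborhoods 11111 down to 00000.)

1221892653

  ##### -> .   bit 31 = 0  t=1,i=14
  ####. -> #   bit 30 = 1  t=1,i=15
  ###.# -> .   bit 29 = 0  t=1,i=2
  ###.. -> .   bit 28 = 0  t=1,i=6
  ##.## -> #   bit 27 = 1  t=1,i=3
  ##.#. -> .   bit 26 = 0  t=2,i=14
  ##..# -> .   bit 25 = 0  t=1,i=17
  ##... -> .   bit 24 = 0  t=0,i=17
  #.### -> #   bit 23 = 1  t=1,i=0
  #.##. -> #   bit 22 = 1  t=0,i=15
  #.#.# -> .   bit 21 = 0  t=3,i=10
  #.#.. -> #   bit 20 = 1  t=0,i=4
  #..## -> .   bit 19 = 0  t=2,i=2
  #..#. -> #   bit 18 = 1  t=0,i=1
  #...# -> .   bit 17 = 0  t=0,i=18
  #.... -> .   bit 16 = 0  t=0,i=9
  .#### -> #   bit 15 = 1  t=1,i=13
  .###. -> .   bit 14 = 0  t=1,i=1
  .##.# -> .   bit 13 = 0  t=6,i=6
  .##.. -> #   bit 12 = 1  t=0,i=16
  .#.## -> #   bit 11 = 1  t=0,i=14
  .#.#. -> .   bit 10 = 0  t=0,i=3
  .#..# -> #   bit 9 = 1  t=0,i=0
  .#... -> .   bit 8 = 0  t=0,i=8
  ..### -> .   bit 7 = 0  t=2,i=9
  ..##. -> .   bit 6 = 0  t=2,i=3
  ..#.# -> #   bit 5 = 1  t=0,i=2
  ..#.. -> .   bit 4 = 0  t=0,i=7
  ...## -> #   bit 3 = 1  t=2,i=8
  ...#. -> #   bit 2 = 1  t=0,i=12
  ....# -> .   bit 1 = 0  t=0,i=11
  ..... -> #   bit 0 = 1  t=0,i=10
  bits 01001000110101001001101000101101 = 1221892653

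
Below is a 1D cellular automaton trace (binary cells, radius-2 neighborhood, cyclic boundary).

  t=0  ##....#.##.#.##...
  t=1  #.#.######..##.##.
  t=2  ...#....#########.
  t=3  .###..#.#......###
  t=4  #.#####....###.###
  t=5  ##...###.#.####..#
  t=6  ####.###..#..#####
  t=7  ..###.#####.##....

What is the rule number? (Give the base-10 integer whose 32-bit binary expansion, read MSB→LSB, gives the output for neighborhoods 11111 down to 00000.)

  #####|.  b31=0 t=1,i=6
  ####.|#  b30=1 t=1,i=8
  ###.#|#  b29=1 t=3,i=17
  ###..|#  b28=1 t=1,i=9
  ##.##|#  b27=1 t=1,i=14
  ##.#.|.  b26=0 t=0,i=10
  ##..#|#  b25=1 t=1,i=10
  ##...|#  b24=1 t=0,i=2
  #.###|.  b23=0 t=1,i=4
  #.##.|#  b22=1 t=0,i=8
  #.#.#|.  b21=0 t=0,i=11
  #.#..|.  b20=0 t=3,i=8
  #..##|#  b19=1 t=1,i=11
  #..#.|#  b18=1 t=3,i=5
  #...#|#  b17=1 t=0,i=16
  #....|.  b16=0 t=0,i=3
  .####|.  b15=0 t=1,i=5
  .###.|#  b14=1 t=3,i=2
  .##.#|#  b13=1 t=0,i=9
  .##..|.  b12=0 t=0,i=1
  .#.##|#  b11=1 t=0,i=7
  .#.#.|.  b10=0 t=1,i=1
  .#..#|.  b9=0 t=6,i=11
  .#...|.  b8=0 t=2,i=4
  ..###|#  b7=1 t=2,i=8
  ..##.|#  b6=1 t=0,i=0
  ..#.#|#  b5=1 t=0,i=6
  ..#..|#  b4=1 t=2,i=3
  ...##|.  b3=0 t=0,i=17
  ...#.|#  b2=1 t=0,i=5
  ....#|#  b1=1 t=0,i=4
  .....|#  b0=1 t=3,i=11
  bits 01111011010011100110100011110111 = 2068736247

2068736247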